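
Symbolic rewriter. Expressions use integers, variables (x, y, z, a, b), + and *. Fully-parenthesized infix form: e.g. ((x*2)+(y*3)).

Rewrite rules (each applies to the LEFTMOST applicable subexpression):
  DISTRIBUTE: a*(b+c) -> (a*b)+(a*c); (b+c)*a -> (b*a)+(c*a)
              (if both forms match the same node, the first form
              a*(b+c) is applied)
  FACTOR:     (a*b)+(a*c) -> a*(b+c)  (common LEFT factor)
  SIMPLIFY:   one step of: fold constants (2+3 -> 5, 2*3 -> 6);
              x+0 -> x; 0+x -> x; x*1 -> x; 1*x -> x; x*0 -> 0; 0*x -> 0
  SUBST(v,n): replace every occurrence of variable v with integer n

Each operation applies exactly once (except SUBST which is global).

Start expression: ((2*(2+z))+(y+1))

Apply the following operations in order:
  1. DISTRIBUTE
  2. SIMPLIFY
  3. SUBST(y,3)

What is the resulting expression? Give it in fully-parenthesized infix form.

Start: ((2*(2+z))+(y+1))
Apply DISTRIBUTE at L (target: (2*(2+z))): ((2*(2+z))+(y+1)) -> (((2*2)+(2*z))+(y+1))
Apply SIMPLIFY at LL (target: (2*2)): (((2*2)+(2*z))+(y+1)) -> ((4+(2*z))+(y+1))
Apply SUBST(y,3): ((4+(2*z))+(y+1)) -> ((4+(2*z))+(3+1))

Answer: ((4+(2*z))+(3+1))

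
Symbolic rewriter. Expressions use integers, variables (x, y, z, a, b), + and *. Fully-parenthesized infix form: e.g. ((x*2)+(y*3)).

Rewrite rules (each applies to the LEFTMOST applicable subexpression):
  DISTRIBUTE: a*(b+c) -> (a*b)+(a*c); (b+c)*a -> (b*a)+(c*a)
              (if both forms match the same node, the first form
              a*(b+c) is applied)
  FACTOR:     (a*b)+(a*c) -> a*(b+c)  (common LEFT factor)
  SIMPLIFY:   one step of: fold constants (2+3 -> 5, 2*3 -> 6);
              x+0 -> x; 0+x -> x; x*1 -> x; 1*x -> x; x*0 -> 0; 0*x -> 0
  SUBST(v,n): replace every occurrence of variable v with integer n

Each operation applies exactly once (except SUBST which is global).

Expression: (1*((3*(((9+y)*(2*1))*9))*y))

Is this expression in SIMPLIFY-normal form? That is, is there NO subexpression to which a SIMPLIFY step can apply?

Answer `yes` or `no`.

Expression: (1*((3*(((9+y)*(2*1))*9))*y))
Scanning for simplifiable subexpressions (pre-order)...
  at root: (1*((3*(((9+y)*(2*1))*9))*y)) (SIMPLIFIABLE)
  at R: ((3*(((9+y)*(2*1))*9))*y) (not simplifiable)
  at RL: (3*(((9+y)*(2*1))*9)) (not simplifiable)
  at RLR: (((9+y)*(2*1))*9) (not simplifiable)
  at RLRL: ((9+y)*(2*1)) (not simplifiable)
  at RLRLL: (9+y) (not simplifiable)
  at RLRLR: (2*1) (SIMPLIFIABLE)
Found simplifiable subexpr at path root: (1*((3*(((9+y)*(2*1))*9))*y))
One SIMPLIFY step would give: ((3*(((9+y)*(2*1))*9))*y)
-> NOT in normal form.

Answer: no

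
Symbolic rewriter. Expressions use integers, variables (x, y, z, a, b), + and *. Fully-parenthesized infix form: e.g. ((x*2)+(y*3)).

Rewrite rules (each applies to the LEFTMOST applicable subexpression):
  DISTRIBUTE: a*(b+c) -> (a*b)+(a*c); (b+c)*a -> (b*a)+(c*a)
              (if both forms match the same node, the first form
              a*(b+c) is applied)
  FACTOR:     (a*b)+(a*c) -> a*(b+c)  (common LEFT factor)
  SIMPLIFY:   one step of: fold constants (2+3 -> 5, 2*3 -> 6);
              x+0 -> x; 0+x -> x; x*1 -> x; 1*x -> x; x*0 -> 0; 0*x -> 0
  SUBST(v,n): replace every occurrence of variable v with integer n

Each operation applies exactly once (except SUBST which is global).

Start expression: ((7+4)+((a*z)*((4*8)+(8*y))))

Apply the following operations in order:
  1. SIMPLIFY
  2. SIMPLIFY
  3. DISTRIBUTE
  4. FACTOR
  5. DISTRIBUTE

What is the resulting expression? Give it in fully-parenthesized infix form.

Answer: (11+(((a*z)*32)+((a*z)*(8*y))))

Derivation:
Start: ((7+4)+((a*z)*((4*8)+(8*y))))
Apply SIMPLIFY at L (target: (7+4)): ((7+4)+((a*z)*((4*8)+(8*y)))) -> (11+((a*z)*((4*8)+(8*y))))
Apply SIMPLIFY at RRL (target: (4*8)): (11+((a*z)*((4*8)+(8*y)))) -> (11+((a*z)*(32+(8*y))))
Apply DISTRIBUTE at R (target: ((a*z)*(32+(8*y)))): (11+((a*z)*(32+(8*y)))) -> (11+(((a*z)*32)+((a*z)*(8*y))))
Apply FACTOR at R (target: (((a*z)*32)+((a*z)*(8*y)))): (11+(((a*z)*32)+((a*z)*(8*y)))) -> (11+((a*z)*(32+(8*y))))
Apply DISTRIBUTE at R (target: ((a*z)*(32+(8*y)))): (11+((a*z)*(32+(8*y)))) -> (11+(((a*z)*32)+((a*z)*(8*y))))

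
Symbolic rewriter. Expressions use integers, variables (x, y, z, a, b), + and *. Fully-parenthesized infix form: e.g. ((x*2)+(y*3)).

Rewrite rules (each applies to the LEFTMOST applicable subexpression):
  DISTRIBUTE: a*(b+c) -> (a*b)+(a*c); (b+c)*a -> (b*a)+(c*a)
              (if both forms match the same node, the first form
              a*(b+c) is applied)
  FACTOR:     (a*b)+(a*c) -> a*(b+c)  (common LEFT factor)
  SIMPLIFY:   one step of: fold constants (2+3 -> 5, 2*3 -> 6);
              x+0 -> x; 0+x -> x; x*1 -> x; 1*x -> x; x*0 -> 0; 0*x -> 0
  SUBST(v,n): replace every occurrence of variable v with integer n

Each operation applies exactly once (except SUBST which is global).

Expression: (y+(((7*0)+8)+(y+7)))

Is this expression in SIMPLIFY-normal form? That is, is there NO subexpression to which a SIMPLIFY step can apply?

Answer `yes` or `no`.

Expression: (y+(((7*0)+8)+(y+7)))
Scanning for simplifiable subexpressions (pre-order)...
  at root: (y+(((7*0)+8)+(y+7))) (not simplifiable)
  at R: (((7*0)+8)+(y+7)) (not simplifiable)
  at RL: ((7*0)+8) (not simplifiable)
  at RLL: (7*0) (SIMPLIFIABLE)
  at RR: (y+7) (not simplifiable)
Found simplifiable subexpr at path RLL: (7*0)
One SIMPLIFY step would give: (y+((0+8)+(y+7)))
-> NOT in normal form.

Answer: no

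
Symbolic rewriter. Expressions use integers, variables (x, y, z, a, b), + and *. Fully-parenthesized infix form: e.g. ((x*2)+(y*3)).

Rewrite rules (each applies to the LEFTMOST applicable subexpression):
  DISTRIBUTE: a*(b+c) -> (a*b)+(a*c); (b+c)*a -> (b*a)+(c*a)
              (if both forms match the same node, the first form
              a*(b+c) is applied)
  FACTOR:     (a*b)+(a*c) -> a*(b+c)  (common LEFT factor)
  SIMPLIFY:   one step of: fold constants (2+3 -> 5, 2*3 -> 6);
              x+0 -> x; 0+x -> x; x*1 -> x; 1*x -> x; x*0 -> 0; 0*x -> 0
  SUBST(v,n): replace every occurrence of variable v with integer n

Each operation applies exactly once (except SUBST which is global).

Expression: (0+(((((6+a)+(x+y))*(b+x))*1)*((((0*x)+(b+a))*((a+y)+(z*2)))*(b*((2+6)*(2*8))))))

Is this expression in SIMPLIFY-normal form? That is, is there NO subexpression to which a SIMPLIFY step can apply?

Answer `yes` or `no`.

Expression: (0+(((((6+a)+(x+y))*(b+x))*1)*((((0*x)+(b+a))*((a+y)+(z*2)))*(b*((2+6)*(2*8))))))
Scanning for simplifiable subexpressions (pre-order)...
  at root: (0+(((((6+a)+(x+y))*(b+x))*1)*((((0*x)+(b+a))*((a+y)+(z*2)))*(b*((2+6)*(2*8)))))) (SIMPLIFIABLE)
  at R: (((((6+a)+(x+y))*(b+x))*1)*((((0*x)+(b+a))*((a+y)+(z*2)))*(b*((2+6)*(2*8))))) (not simplifiable)
  at RL: ((((6+a)+(x+y))*(b+x))*1) (SIMPLIFIABLE)
  at RLL: (((6+a)+(x+y))*(b+x)) (not simplifiable)
  at RLLL: ((6+a)+(x+y)) (not simplifiable)
  at RLLLL: (6+a) (not simplifiable)
  at RLLLR: (x+y) (not simplifiable)
  at RLLR: (b+x) (not simplifiable)
  at RR: ((((0*x)+(b+a))*((a+y)+(z*2)))*(b*((2+6)*(2*8)))) (not simplifiable)
  at RRL: (((0*x)+(b+a))*((a+y)+(z*2))) (not simplifiable)
  at RRLL: ((0*x)+(b+a)) (not simplifiable)
  at RRLLL: (0*x) (SIMPLIFIABLE)
  at RRLLR: (b+a) (not simplifiable)
  at RRLR: ((a+y)+(z*2)) (not simplifiable)
  at RRLRL: (a+y) (not simplifiable)
  at RRLRR: (z*2) (not simplifiable)
  at RRR: (b*((2+6)*(2*8))) (not simplifiable)
  at RRRR: ((2+6)*(2*8)) (not simplifiable)
  at RRRRL: (2+6) (SIMPLIFIABLE)
  at RRRRR: (2*8) (SIMPLIFIABLE)
Found simplifiable subexpr at path root: (0+(((((6+a)+(x+y))*(b+x))*1)*((((0*x)+(b+a))*((a+y)+(z*2)))*(b*((2+6)*(2*8))))))
One SIMPLIFY step would give: (((((6+a)+(x+y))*(b+x))*1)*((((0*x)+(b+a))*((a+y)+(z*2)))*(b*((2+6)*(2*8)))))
-> NOT in normal form.

Answer: no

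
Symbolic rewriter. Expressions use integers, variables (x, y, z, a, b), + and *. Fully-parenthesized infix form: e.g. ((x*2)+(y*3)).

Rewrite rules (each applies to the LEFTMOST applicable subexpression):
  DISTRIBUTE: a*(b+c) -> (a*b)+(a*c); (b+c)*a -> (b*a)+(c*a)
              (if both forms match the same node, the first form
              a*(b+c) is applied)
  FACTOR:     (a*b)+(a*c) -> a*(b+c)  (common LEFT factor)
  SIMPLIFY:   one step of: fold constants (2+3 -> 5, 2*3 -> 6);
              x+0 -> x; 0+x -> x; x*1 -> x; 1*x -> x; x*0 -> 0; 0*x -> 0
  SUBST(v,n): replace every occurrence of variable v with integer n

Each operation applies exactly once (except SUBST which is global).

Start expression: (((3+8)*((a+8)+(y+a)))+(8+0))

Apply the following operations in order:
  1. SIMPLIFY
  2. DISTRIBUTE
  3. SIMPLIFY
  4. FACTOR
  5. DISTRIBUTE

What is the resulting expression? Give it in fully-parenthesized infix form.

Start: (((3+8)*((a+8)+(y+a)))+(8+0))
Apply SIMPLIFY at LL (target: (3+8)): (((3+8)*((a+8)+(y+a)))+(8+0)) -> ((11*((a+8)+(y+a)))+(8+0))
Apply DISTRIBUTE at L (target: (11*((a+8)+(y+a)))): ((11*((a+8)+(y+a)))+(8+0)) -> (((11*(a+8))+(11*(y+a)))+(8+0))
Apply SIMPLIFY at R (target: (8+0)): (((11*(a+8))+(11*(y+a)))+(8+0)) -> (((11*(a+8))+(11*(y+a)))+8)
Apply FACTOR at L (target: ((11*(a+8))+(11*(y+a)))): (((11*(a+8))+(11*(y+a)))+8) -> ((11*((a+8)+(y+a)))+8)
Apply DISTRIBUTE at L (target: (11*((a+8)+(y+a)))): ((11*((a+8)+(y+a)))+8) -> (((11*(a+8))+(11*(y+a)))+8)

Answer: (((11*(a+8))+(11*(y+a)))+8)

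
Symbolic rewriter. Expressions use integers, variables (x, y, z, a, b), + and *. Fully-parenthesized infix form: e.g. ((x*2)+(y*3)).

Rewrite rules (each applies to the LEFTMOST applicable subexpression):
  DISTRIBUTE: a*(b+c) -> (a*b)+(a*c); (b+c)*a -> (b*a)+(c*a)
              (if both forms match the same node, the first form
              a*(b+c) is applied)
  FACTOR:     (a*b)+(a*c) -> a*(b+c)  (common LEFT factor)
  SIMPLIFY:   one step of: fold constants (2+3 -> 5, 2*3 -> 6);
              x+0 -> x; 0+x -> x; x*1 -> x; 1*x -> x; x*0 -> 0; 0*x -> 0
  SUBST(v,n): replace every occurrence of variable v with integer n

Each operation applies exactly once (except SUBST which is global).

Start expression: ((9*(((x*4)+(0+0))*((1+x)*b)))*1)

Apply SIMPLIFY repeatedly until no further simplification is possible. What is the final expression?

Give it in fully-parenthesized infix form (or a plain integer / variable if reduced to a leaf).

Answer: (9*((x*4)*((1+x)*b)))

Derivation:
Start: ((9*(((x*4)+(0+0))*((1+x)*b)))*1)
Step 1: at root: ((9*(((x*4)+(0+0))*((1+x)*b)))*1) -> (9*(((x*4)+(0+0))*((1+x)*b))); overall: ((9*(((x*4)+(0+0))*((1+x)*b)))*1) -> (9*(((x*4)+(0+0))*((1+x)*b)))
Step 2: at RLR: (0+0) -> 0; overall: (9*(((x*4)+(0+0))*((1+x)*b))) -> (9*(((x*4)+0)*((1+x)*b)))
Step 3: at RL: ((x*4)+0) -> (x*4); overall: (9*(((x*4)+0)*((1+x)*b))) -> (9*((x*4)*((1+x)*b)))
Fixed point: (9*((x*4)*((1+x)*b)))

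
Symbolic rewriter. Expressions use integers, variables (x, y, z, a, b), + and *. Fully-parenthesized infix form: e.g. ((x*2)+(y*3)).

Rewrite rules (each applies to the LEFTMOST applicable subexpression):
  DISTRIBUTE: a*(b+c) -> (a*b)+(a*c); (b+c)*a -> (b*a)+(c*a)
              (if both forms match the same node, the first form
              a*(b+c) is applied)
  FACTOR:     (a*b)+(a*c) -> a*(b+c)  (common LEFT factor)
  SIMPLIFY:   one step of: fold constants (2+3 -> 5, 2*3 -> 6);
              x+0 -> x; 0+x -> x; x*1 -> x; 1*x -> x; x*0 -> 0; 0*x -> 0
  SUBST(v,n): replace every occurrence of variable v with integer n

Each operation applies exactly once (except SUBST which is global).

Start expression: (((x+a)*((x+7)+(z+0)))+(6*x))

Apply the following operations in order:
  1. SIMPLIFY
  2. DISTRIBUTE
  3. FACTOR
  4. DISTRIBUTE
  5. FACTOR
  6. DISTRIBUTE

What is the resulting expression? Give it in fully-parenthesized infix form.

Answer: ((((x+a)*(x+7))+((x+a)*z))+(6*x))

Derivation:
Start: (((x+a)*((x+7)+(z+0)))+(6*x))
Apply SIMPLIFY at LRR (target: (z+0)): (((x+a)*((x+7)+(z+0)))+(6*x)) -> (((x+a)*((x+7)+z))+(6*x))
Apply DISTRIBUTE at L (target: ((x+a)*((x+7)+z))): (((x+a)*((x+7)+z))+(6*x)) -> ((((x+a)*(x+7))+((x+a)*z))+(6*x))
Apply FACTOR at L (target: (((x+a)*(x+7))+((x+a)*z))): ((((x+a)*(x+7))+((x+a)*z))+(6*x)) -> (((x+a)*((x+7)+z))+(6*x))
Apply DISTRIBUTE at L (target: ((x+a)*((x+7)+z))): (((x+a)*((x+7)+z))+(6*x)) -> ((((x+a)*(x+7))+((x+a)*z))+(6*x))
Apply FACTOR at L (target: (((x+a)*(x+7))+((x+a)*z))): ((((x+a)*(x+7))+((x+a)*z))+(6*x)) -> (((x+a)*((x+7)+z))+(6*x))
Apply DISTRIBUTE at L (target: ((x+a)*((x+7)+z))): (((x+a)*((x+7)+z))+(6*x)) -> ((((x+a)*(x+7))+((x+a)*z))+(6*x))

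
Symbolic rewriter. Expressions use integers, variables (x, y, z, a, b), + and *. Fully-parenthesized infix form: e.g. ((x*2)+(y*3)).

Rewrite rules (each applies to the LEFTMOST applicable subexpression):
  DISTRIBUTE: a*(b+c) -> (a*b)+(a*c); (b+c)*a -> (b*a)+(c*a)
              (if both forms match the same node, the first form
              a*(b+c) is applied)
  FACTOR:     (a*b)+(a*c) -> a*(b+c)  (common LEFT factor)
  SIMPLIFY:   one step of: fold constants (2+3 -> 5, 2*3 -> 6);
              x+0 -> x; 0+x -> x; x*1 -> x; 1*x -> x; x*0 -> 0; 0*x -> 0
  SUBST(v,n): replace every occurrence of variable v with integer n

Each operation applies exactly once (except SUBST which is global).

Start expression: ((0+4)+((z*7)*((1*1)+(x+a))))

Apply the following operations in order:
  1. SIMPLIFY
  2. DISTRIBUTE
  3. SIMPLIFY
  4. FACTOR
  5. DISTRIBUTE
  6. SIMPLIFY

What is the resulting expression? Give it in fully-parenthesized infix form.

Start: ((0+4)+((z*7)*((1*1)+(x+a))))
Apply SIMPLIFY at L (target: (0+4)): ((0+4)+((z*7)*((1*1)+(x+a)))) -> (4+((z*7)*((1*1)+(x+a))))
Apply DISTRIBUTE at R (target: ((z*7)*((1*1)+(x+a)))): (4+((z*7)*((1*1)+(x+a)))) -> (4+(((z*7)*(1*1))+((z*7)*(x+a))))
Apply SIMPLIFY at RLR (target: (1*1)): (4+(((z*7)*(1*1))+((z*7)*(x+a)))) -> (4+(((z*7)*1)+((z*7)*(x+a))))
Apply FACTOR at R (target: (((z*7)*1)+((z*7)*(x+a)))): (4+(((z*7)*1)+((z*7)*(x+a)))) -> (4+((z*7)*(1+(x+a))))
Apply DISTRIBUTE at R (target: ((z*7)*(1+(x+a)))): (4+((z*7)*(1+(x+a)))) -> (4+(((z*7)*1)+((z*7)*(x+a))))
Apply SIMPLIFY at RL (target: ((z*7)*1)): (4+(((z*7)*1)+((z*7)*(x+a)))) -> (4+((z*7)+((z*7)*(x+a))))

Answer: (4+((z*7)+((z*7)*(x+a))))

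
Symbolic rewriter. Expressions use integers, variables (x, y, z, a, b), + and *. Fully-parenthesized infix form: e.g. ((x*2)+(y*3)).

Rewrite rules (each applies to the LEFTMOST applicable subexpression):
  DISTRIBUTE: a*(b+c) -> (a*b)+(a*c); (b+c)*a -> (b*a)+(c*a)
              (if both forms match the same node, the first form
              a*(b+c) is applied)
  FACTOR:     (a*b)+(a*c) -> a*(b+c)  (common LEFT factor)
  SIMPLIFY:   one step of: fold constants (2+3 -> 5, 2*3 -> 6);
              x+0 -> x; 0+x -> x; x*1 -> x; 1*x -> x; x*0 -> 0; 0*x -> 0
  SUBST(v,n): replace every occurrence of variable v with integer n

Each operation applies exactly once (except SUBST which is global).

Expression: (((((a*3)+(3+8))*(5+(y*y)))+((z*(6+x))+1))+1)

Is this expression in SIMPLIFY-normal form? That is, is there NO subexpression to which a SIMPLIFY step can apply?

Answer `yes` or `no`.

Answer: no

Derivation:
Expression: (((((a*3)+(3+8))*(5+(y*y)))+((z*(6+x))+1))+1)
Scanning for simplifiable subexpressions (pre-order)...
  at root: (((((a*3)+(3+8))*(5+(y*y)))+((z*(6+x))+1))+1) (not simplifiable)
  at L: ((((a*3)+(3+8))*(5+(y*y)))+((z*(6+x))+1)) (not simplifiable)
  at LL: (((a*3)+(3+8))*(5+(y*y))) (not simplifiable)
  at LLL: ((a*3)+(3+8)) (not simplifiable)
  at LLLL: (a*3) (not simplifiable)
  at LLLR: (3+8) (SIMPLIFIABLE)
  at LLR: (5+(y*y)) (not simplifiable)
  at LLRR: (y*y) (not simplifiable)
  at LR: ((z*(6+x))+1) (not simplifiable)
  at LRL: (z*(6+x)) (not simplifiable)
  at LRLR: (6+x) (not simplifiable)
Found simplifiable subexpr at path LLLR: (3+8)
One SIMPLIFY step would give: (((((a*3)+11)*(5+(y*y)))+((z*(6+x))+1))+1)
-> NOT in normal form.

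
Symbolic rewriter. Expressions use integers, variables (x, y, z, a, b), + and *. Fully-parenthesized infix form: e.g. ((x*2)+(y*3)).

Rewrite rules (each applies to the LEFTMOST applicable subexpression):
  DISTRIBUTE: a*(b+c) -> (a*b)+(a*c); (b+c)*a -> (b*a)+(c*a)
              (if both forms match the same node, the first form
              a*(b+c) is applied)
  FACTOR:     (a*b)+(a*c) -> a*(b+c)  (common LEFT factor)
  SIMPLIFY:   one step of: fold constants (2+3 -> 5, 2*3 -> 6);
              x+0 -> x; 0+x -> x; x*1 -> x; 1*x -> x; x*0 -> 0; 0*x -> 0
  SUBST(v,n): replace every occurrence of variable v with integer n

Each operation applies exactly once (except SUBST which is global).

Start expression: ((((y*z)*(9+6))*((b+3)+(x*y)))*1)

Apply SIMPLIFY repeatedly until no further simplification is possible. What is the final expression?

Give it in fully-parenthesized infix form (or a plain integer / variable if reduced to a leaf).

Answer: (((y*z)*15)*((b+3)+(x*y)))

Derivation:
Start: ((((y*z)*(9+6))*((b+3)+(x*y)))*1)
Step 1: at root: ((((y*z)*(9+6))*((b+3)+(x*y)))*1) -> (((y*z)*(9+6))*((b+3)+(x*y))); overall: ((((y*z)*(9+6))*((b+3)+(x*y)))*1) -> (((y*z)*(9+6))*((b+3)+(x*y)))
Step 2: at LR: (9+6) -> 15; overall: (((y*z)*(9+6))*((b+3)+(x*y))) -> (((y*z)*15)*((b+3)+(x*y)))
Fixed point: (((y*z)*15)*((b+3)+(x*y)))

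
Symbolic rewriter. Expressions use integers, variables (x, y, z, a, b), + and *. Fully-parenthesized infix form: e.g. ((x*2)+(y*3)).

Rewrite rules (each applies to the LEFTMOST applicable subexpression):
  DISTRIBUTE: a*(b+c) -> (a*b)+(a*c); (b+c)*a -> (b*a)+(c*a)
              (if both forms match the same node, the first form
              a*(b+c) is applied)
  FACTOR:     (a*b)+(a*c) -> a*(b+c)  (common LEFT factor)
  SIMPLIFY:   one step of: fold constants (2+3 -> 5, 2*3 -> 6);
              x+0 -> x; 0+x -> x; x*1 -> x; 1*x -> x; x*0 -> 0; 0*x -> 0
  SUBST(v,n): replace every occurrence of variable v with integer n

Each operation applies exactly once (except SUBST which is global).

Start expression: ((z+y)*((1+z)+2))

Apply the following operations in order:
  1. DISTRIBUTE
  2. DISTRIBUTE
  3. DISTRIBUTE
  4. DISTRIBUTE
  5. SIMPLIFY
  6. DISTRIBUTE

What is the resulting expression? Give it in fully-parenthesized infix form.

Start: ((z+y)*((1+z)+2))
Apply DISTRIBUTE at root (target: ((z+y)*((1+z)+2))): ((z+y)*((1+z)+2)) -> (((z+y)*(1+z))+((z+y)*2))
Apply DISTRIBUTE at L (target: ((z+y)*(1+z))): (((z+y)*(1+z))+((z+y)*2)) -> ((((z+y)*1)+((z+y)*z))+((z+y)*2))
Apply DISTRIBUTE at LL (target: ((z+y)*1)): ((((z+y)*1)+((z+y)*z))+((z+y)*2)) -> ((((z*1)+(y*1))+((z+y)*z))+((z+y)*2))
Apply DISTRIBUTE at LR (target: ((z+y)*z)): ((((z*1)+(y*1))+((z+y)*z))+((z+y)*2)) -> ((((z*1)+(y*1))+((z*z)+(y*z)))+((z+y)*2))
Apply SIMPLIFY at LLL (target: (z*1)): ((((z*1)+(y*1))+((z*z)+(y*z)))+((z+y)*2)) -> (((z+(y*1))+((z*z)+(y*z)))+((z+y)*2))
Apply DISTRIBUTE at R (target: ((z+y)*2)): (((z+(y*1))+((z*z)+(y*z)))+((z+y)*2)) -> (((z+(y*1))+((z*z)+(y*z)))+((z*2)+(y*2)))

Answer: (((z+(y*1))+((z*z)+(y*z)))+((z*2)+(y*2)))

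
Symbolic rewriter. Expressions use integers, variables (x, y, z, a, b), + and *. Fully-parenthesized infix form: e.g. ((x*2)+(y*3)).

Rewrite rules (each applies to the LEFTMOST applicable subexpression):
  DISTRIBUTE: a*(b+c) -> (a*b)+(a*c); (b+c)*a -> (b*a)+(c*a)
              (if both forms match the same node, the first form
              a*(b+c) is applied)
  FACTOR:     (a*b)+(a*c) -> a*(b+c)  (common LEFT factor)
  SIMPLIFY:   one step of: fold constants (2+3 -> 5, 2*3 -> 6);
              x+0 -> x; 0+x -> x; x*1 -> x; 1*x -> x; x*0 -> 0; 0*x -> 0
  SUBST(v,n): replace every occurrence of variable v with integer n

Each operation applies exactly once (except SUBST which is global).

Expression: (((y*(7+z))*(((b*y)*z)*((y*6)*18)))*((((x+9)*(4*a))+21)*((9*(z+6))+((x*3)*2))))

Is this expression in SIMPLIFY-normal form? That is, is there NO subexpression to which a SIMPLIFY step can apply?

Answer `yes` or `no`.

Expression: (((y*(7+z))*(((b*y)*z)*((y*6)*18)))*((((x+9)*(4*a))+21)*((9*(z+6))+((x*3)*2))))
Scanning for simplifiable subexpressions (pre-order)...
  at root: (((y*(7+z))*(((b*y)*z)*((y*6)*18)))*((((x+9)*(4*a))+21)*((9*(z+6))+((x*3)*2)))) (not simplifiable)
  at L: ((y*(7+z))*(((b*y)*z)*((y*6)*18))) (not simplifiable)
  at LL: (y*(7+z)) (not simplifiable)
  at LLR: (7+z) (not simplifiable)
  at LR: (((b*y)*z)*((y*6)*18)) (not simplifiable)
  at LRL: ((b*y)*z) (not simplifiable)
  at LRLL: (b*y) (not simplifiable)
  at LRR: ((y*6)*18) (not simplifiable)
  at LRRL: (y*6) (not simplifiable)
  at R: ((((x+9)*(4*a))+21)*((9*(z+6))+((x*3)*2))) (not simplifiable)
  at RL: (((x+9)*(4*a))+21) (not simplifiable)
  at RLL: ((x+9)*(4*a)) (not simplifiable)
  at RLLL: (x+9) (not simplifiable)
  at RLLR: (4*a) (not simplifiable)
  at RR: ((9*(z+6))+((x*3)*2)) (not simplifiable)
  at RRL: (9*(z+6)) (not simplifiable)
  at RRLR: (z+6) (not simplifiable)
  at RRR: ((x*3)*2) (not simplifiable)
  at RRRL: (x*3) (not simplifiable)
Result: no simplifiable subexpression found -> normal form.

Answer: yes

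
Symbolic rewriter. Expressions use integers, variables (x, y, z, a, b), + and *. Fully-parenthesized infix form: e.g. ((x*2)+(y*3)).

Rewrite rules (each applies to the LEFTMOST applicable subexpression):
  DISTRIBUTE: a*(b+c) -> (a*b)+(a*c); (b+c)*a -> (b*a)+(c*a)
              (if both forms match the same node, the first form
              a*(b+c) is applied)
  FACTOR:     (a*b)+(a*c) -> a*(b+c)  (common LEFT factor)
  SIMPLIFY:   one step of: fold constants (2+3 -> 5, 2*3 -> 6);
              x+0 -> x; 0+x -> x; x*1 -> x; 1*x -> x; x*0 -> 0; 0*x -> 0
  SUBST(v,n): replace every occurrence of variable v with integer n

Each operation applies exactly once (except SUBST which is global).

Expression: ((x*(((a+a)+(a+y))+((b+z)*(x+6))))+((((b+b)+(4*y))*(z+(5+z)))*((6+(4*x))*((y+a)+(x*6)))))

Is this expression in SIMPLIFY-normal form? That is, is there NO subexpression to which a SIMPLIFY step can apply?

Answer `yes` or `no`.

Answer: yes

Derivation:
Expression: ((x*(((a+a)+(a+y))+((b+z)*(x+6))))+((((b+b)+(4*y))*(z+(5+z)))*((6+(4*x))*((y+a)+(x*6)))))
Scanning for simplifiable subexpressions (pre-order)...
  at root: ((x*(((a+a)+(a+y))+((b+z)*(x+6))))+((((b+b)+(4*y))*(z+(5+z)))*((6+(4*x))*((y+a)+(x*6))))) (not simplifiable)
  at L: (x*(((a+a)+(a+y))+((b+z)*(x+6)))) (not simplifiable)
  at LR: (((a+a)+(a+y))+((b+z)*(x+6))) (not simplifiable)
  at LRL: ((a+a)+(a+y)) (not simplifiable)
  at LRLL: (a+a) (not simplifiable)
  at LRLR: (a+y) (not simplifiable)
  at LRR: ((b+z)*(x+6)) (not simplifiable)
  at LRRL: (b+z) (not simplifiable)
  at LRRR: (x+6) (not simplifiable)
  at R: ((((b+b)+(4*y))*(z+(5+z)))*((6+(4*x))*((y+a)+(x*6)))) (not simplifiable)
  at RL: (((b+b)+(4*y))*(z+(5+z))) (not simplifiable)
  at RLL: ((b+b)+(4*y)) (not simplifiable)
  at RLLL: (b+b) (not simplifiable)
  at RLLR: (4*y) (not simplifiable)
  at RLR: (z+(5+z)) (not simplifiable)
  at RLRR: (5+z) (not simplifiable)
  at RR: ((6+(4*x))*((y+a)+(x*6))) (not simplifiable)
  at RRL: (6+(4*x)) (not simplifiable)
  at RRLR: (4*x) (not simplifiable)
  at RRR: ((y+a)+(x*6)) (not simplifiable)
  at RRRL: (y+a) (not simplifiable)
  at RRRR: (x*6) (not simplifiable)
Result: no simplifiable subexpression found -> normal form.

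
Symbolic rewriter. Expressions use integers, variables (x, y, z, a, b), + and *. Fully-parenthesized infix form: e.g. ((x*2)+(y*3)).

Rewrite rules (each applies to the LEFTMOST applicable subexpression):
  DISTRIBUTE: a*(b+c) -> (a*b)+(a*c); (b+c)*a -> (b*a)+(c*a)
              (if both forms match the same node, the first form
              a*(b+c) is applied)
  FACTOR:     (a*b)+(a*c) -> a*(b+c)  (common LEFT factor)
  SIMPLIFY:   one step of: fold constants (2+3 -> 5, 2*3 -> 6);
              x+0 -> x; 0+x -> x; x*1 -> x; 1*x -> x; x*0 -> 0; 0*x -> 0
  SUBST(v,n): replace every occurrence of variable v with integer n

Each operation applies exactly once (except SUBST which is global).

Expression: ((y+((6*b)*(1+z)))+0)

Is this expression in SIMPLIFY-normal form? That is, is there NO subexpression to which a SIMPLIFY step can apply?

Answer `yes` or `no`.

Answer: no

Derivation:
Expression: ((y+((6*b)*(1+z)))+0)
Scanning for simplifiable subexpressions (pre-order)...
  at root: ((y+((6*b)*(1+z)))+0) (SIMPLIFIABLE)
  at L: (y+((6*b)*(1+z))) (not simplifiable)
  at LR: ((6*b)*(1+z)) (not simplifiable)
  at LRL: (6*b) (not simplifiable)
  at LRR: (1+z) (not simplifiable)
Found simplifiable subexpr at path root: ((y+((6*b)*(1+z)))+0)
One SIMPLIFY step would give: (y+((6*b)*(1+z)))
-> NOT in normal form.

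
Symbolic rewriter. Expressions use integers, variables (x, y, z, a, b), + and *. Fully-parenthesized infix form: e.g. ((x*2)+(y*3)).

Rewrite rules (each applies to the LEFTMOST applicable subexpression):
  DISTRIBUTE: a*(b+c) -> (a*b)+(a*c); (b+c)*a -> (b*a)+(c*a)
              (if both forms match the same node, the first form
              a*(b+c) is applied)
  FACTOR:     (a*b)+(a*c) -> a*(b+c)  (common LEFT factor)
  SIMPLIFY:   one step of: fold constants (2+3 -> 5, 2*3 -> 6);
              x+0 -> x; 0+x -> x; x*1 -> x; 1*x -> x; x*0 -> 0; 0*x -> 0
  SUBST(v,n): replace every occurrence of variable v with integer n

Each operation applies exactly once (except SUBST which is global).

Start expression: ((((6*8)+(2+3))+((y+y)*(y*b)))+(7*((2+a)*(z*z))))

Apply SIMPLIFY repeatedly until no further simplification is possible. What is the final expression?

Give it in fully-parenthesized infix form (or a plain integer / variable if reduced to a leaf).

Start: ((((6*8)+(2+3))+((y+y)*(y*b)))+(7*((2+a)*(z*z))))
Step 1: at LLL: (6*8) -> 48; overall: ((((6*8)+(2+3))+((y+y)*(y*b)))+(7*((2+a)*(z*z)))) -> (((48+(2+3))+((y+y)*(y*b)))+(7*((2+a)*(z*z))))
Step 2: at LLR: (2+3) -> 5; overall: (((48+(2+3))+((y+y)*(y*b)))+(7*((2+a)*(z*z)))) -> (((48+5)+((y+y)*(y*b)))+(7*((2+a)*(z*z))))
Step 3: at LL: (48+5) -> 53; overall: (((48+5)+((y+y)*(y*b)))+(7*((2+a)*(z*z)))) -> ((53+((y+y)*(y*b)))+(7*((2+a)*(z*z))))
Fixed point: ((53+((y+y)*(y*b)))+(7*((2+a)*(z*z))))

Answer: ((53+((y+y)*(y*b)))+(7*((2+a)*(z*z))))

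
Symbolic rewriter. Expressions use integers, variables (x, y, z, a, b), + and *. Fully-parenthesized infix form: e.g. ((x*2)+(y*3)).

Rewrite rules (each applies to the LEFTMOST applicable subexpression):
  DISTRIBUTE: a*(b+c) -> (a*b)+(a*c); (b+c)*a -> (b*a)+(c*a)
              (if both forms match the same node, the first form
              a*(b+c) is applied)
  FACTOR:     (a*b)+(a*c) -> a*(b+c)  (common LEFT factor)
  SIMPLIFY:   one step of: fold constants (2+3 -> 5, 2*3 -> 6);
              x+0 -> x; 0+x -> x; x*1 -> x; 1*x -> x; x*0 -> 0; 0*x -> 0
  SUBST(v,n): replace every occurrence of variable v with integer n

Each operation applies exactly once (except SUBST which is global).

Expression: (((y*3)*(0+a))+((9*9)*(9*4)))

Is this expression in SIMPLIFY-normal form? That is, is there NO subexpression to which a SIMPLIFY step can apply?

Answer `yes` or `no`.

Expression: (((y*3)*(0+a))+((9*9)*(9*4)))
Scanning for simplifiable subexpressions (pre-order)...
  at root: (((y*3)*(0+a))+((9*9)*(9*4))) (not simplifiable)
  at L: ((y*3)*(0+a)) (not simplifiable)
  at LL: (y*3) (not simplifiable)
  at LR: (0+a) (SIMPLIFIABLE)
  at R: ((9*9)*(9*4)) (not simplifiable)
  at RL: (9*9) (SIMPLIFIABLE)
  at RR: (9*4) (SIMPLIFIABLE)
Found simplifiable subexpr at path LR: (0+a)
One SIMPLIFY step would give: (((y*3)*a)+((9*9)*(9*4)))
-> NOT in normal form.

Answer: no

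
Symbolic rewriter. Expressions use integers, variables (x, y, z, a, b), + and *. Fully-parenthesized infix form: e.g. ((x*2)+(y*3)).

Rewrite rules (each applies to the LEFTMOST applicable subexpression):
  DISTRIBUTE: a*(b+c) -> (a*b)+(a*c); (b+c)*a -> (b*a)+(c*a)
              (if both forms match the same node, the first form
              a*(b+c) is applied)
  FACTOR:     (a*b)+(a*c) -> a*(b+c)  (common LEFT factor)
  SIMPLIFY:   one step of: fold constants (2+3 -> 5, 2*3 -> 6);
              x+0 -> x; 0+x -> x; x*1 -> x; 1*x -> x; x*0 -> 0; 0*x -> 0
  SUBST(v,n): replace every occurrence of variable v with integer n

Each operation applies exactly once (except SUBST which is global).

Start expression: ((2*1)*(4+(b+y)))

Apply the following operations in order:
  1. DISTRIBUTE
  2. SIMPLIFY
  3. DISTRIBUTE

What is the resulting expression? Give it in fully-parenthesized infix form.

Start: ((2*1)*(4+(b+y)))
Apply DISTRIBUTE at root (target: ((2*1)*(4+(b+y)))): ((2*1)*(4+(b+y))) -> (((2*1)*4)+((2*1)*(b+y)))
Apply SIMPLIFY at LL (target: (2*1)): (((2*1)*4)+((2*1)*(b+y))) -> ((2*4)+((2*1)*(b+y)))
Apply DISTRIBUTE at R (target: ((2*1)*(b+y))): ((2*4)+((2*1)*(b+y))) -> ((2*4)+(((2*1)*b)+((2*1)*y)))

Answer: ((2*4)+(((2*1)*b)+((2*1)*y)))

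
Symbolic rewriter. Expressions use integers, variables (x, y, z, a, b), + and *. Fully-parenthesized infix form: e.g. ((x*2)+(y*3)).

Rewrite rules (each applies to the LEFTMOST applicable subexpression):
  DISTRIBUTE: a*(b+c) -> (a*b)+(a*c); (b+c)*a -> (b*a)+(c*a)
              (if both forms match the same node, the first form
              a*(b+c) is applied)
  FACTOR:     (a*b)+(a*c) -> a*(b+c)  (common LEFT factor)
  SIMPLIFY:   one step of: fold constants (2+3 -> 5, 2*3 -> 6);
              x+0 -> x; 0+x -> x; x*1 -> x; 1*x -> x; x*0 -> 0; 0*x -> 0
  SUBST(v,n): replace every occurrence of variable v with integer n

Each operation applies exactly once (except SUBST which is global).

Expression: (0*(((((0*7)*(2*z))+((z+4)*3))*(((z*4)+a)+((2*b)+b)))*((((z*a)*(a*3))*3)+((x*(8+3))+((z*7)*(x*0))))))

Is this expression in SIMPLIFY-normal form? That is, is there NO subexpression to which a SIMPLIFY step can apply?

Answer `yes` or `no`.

Expression: (0*(((((0*7)*(2*z))+((z+4)*3))*(((z*4)+a)+((2*b)+b)))*((((z*a)*(a*3))*3)+((x*(8+3))+((z*7)*(x*0))))))
Scanning for simplifiable subexpressions (pre-order)...
  at root: (0*(((((0*7)*(2*z))+((z+4)*3))*(((z*4)+a)+((2*b)+b)))*((((z*a)*(a*3))*3)+((x*(8+3))+((z*7)*(x*0)))))) (SIMPLIFIABLE)
  at R: (((((0*7)*(2*z))+((z+4)*3))*(((z*4)+a)+((2*b)+b)))*((((z*a)*(a*3))*3)+((x*(8+3))+((z*7)*(x*0))))) (not simplifiable)
  at RL: ((((0*7)*(2*z))+((z+4)*3))*(((z*4)+a)+((2*b)+b))) (not simplifiable)
  at RLL: (((0*7)*(2*z))+((z+4)*3)) (not simplifiable)
  at RLLL: ((0*7)*(2*z)) (not simplifiable)
  at RLLLL: (0*7) (SIMPLIFIABLE)
  at RLLLR: (2*z) (not simplifiable)
  at RLLR: ((z+4)*3) (not simplifiable)
  at RLLRL: (z+4) (not simplifiable)
  at RLR: (((z*4)+a)+((2*b)+b)) (not simplifiable)
  at RLRL: ((z*4)+a) (not simplifiable)
  at RLRLL: (z*4) (not simplifiable)
  at RLRR: ((2*b)+b) (not simplifiable)
  at RLRRL: (2*b) (not simplifiable)
  at RR: ((((z*a)*(a*3))*3)+((x*(8+3))+((z*7)*(x*0)))) (not simplifiable)
  at RRL: (((z*a)*(a*3))*3) (not simplifiable)
  at RRLL: ((z*a)*(a*3)) (not simplifiable)
  at RRLLL: (z*a) (not simplifiable)
  at RRLLR: (a*3) (not simplifiable)
  at RRR: ((x*(8+3))+((z*7)*(x*0))) (not simplifiable)
  at RRRL: (x*(8+3)) (not simplifiable)
  at RRRLR: (8+3) (SIMPLIFIABLE)
  at RRRR: ((z*7)*(x*0)) (not simplifiable)
  at RRRRL: (z*7) (not simplifiable)
  at RRRRR: (x*0) (SIMPLIFIABLE)
Found simplifiable subexpr at path root: (0*(((((0*7)*(2*z))+((z+4)*3))*(((z*4)+a)+((2*b)+b)))*((((z*a)*(a*3))*3)+((x*(8+3))+((z*7)*(x*0))))))
One SIMPLIFY step would give: 0
-> NOT in normal form.

Answer: no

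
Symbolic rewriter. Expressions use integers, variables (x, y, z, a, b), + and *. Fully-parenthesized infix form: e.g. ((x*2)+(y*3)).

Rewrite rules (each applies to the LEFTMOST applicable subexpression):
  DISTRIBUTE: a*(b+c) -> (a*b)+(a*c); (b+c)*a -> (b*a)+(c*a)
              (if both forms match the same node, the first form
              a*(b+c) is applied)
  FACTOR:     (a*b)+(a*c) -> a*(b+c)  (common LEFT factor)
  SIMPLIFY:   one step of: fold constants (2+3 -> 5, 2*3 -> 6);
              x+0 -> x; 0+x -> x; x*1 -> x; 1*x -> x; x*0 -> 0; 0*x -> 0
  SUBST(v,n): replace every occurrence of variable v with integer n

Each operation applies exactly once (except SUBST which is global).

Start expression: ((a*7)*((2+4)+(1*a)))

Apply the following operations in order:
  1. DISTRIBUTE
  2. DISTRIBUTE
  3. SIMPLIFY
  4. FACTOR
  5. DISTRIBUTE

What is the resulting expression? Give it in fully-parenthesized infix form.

Answer: ((((a*7)*2)+((a*7)*4))+((a*7)*a))

Derivation:
Start: ((a*7)*((2+4)+(1*a)))
Apply DISTRIBUTE at root (target: ((a*7)*((2+4)+(1*a)))): ((a*7)*((2+4)+(1*a))) -> (((a*7)*(2+4))+((a*7)*(1*a)))
Apply DISTRIBUTE at L (target: ((a*7)*(2+4))): (((a*7)*(2+4))+((a*7)*(1*a))) -> ((((a*7)*2)+((a*7)*4))+((a*7)*(1*a)))
Apply SIMPLIFY at RR (target: (1*a)): ((((a*7)*2)+((a*7)*4))+((a*7)*(1*a))) -> ((((a*7)*2)+((a*7)*4))+((a*7)*a))
Apply FACTOR at L (target: (((a*7)*2)+((a*7)*4))): ((((a*7)*2)+((a*7)*4))+((a*7)*a)) -> (((a*7)*(2+4))+((a*7)*a))
Apply DISTRIBUTE at L (target: ((a*7)*(2+4))): (((a*7)*(2+4))+((a*7)*a)) -> ((((a*7)*2)+((a*7)*4))+((a*7)*a))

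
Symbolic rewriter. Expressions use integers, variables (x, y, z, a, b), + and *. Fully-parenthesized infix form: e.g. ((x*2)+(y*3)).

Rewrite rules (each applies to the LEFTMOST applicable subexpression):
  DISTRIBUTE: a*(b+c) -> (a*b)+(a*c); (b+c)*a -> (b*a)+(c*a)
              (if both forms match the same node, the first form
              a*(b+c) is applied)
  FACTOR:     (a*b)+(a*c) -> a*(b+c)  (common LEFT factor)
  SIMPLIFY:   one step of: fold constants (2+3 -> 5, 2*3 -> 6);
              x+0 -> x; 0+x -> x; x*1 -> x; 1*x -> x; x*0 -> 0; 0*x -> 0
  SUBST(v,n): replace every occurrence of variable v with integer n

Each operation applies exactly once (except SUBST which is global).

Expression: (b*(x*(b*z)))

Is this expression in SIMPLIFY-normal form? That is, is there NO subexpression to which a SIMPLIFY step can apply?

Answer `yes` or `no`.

Expression: (b*(x*(b*z)))
Scanning for simplifiable subexpressions (pre-order)...
  at root: (b*(x*(b*z))) (not simplifiable)
  at R: (x*(b*z)) (not simplifiable)
  at RR: (b*z) (not simplifiable)
Result: no simplifiable subexpression found -> normal form.

Answer: yes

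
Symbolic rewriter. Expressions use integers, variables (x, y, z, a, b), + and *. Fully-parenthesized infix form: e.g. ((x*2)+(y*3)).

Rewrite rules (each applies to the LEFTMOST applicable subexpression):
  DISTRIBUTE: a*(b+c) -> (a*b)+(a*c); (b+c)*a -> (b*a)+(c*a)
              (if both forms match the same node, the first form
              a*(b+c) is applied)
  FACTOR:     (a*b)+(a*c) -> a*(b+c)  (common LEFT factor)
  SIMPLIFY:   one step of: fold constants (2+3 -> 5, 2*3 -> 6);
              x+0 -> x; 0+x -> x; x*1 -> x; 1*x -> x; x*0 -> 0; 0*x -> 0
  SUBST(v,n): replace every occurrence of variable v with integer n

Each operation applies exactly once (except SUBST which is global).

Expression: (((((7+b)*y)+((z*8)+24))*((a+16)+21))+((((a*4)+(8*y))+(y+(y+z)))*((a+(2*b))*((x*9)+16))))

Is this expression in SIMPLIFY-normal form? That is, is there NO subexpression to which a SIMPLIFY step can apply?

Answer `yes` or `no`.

Answer: yes

Derivation:
Expression: (((((7+b)*y)+((z*8)+24))*((a+16)+21))+((((a*4)+(8*y))+(y+(y+z)))*((a+(2*b))*((x*9)+16))))
Scanning for simplifiable subexpressions (pre-order)...
  at root: (((((7+b)*y)+((z*8)+24))*((a+16)+21))+((((a*4)+(8*y))+(y+(y+z)))*((a+(2*b))*((x*9)+16)))) (not simplifiable)
  at L: ((((7+b)*y)+((z*8)+24))*((a+16)+21)) (not simplifiable)
  at LL: (((7+b)*y)+((z*8)+24)) (not simplifiable)
  at LLL: ((7+b)*y) (not simplifiable)
  at LLLL: (7+b) (not simplifiable)
  at LLR: ((z*8)+24) (not simplifiable)
  at LLRL: (z*8) (not simplifiable)
  at LR: ((a+16)+21) (not simplifiable)
  at LRL: (a+16) (not simplifiable)
  at R: ((((a*4)+(8*y))+(y+(y+z)))*((a+(2*b))*((x*9)+16))) (not simplifiable)
  at RL: (((a*4)+(8*y))+(y+(y+z))) (not simplifiable)
  at RLL: ((a*4)+(8*y)) (not simplifiable)
  at RLLL: (a*4) (not simplifiable)
  at RLLR: (8*y) (not simplifiable)
  at RLR: (y+(y+z)) (not simplifiable)
  at RLRR: (y+z) (not simplifiable)
  at RR: ((a+(2*b))*((x*9)+16)) (not simplifiable)
  at RRL: (a+(2*b)) (not simplifiable)
  at RRLR: (2*b) (not simplifiable)
  at RRR: ((x*9)+16) (not simplifiable)
  at RRRL: (x*9) (not simplifiable)
Result: no simplifiable subexpression found -> normal form.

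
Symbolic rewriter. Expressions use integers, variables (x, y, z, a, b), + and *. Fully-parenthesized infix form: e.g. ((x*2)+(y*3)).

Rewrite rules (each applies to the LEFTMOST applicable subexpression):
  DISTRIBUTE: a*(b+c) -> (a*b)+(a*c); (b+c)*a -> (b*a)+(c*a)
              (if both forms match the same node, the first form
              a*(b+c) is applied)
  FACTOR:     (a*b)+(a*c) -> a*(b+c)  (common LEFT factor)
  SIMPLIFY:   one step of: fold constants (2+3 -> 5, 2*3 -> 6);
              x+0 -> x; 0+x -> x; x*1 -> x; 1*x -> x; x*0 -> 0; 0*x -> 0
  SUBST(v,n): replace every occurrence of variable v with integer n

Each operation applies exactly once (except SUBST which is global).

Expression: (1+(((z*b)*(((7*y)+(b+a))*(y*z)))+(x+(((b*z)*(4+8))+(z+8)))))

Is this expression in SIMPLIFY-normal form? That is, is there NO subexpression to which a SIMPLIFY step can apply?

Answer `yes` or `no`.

Expression: (1+(((z*b)*(((7*y)+(b+a))*(y*z)))+(x+(((b*z)*(4+8))+(z+8)))))
Scanning for simplifiable subexpressions (pre-order)...
  at root: (1+(((z*b)*(((7*y)+(b+a))*(y*z)))+(x+(((b*z)*(4+8))+(z+8))))) (not simplifiable)
  at R: (((z*b)*(((7*y)+(b+a))*(y*z)))+(x+(((b*z)*(4+8))+(z+8)))) (not simplifiable)
  at RL: ((z*b)*(((7*y)+(b+a))*(y*z))) (not simplifiable)
  at RLL: (z*b) (not simplifiable)
  at RLR: (((7*y)+(b+a))*(y*z)) (not simplifiable)
  at RLRL: ((7*y)+(b+a)) (not simplifiable)
  at RLRLL: (7*y) (not simplifiable)
  at RLRLR: (b+a) (not simplifiable)
  at RLRR: (y*z) (not simplifiable)
  at RR: (x+(((b*z)*(4+8))+(z+8))) (not simplifiable)
  at RRR: (((b*z)*(4+8))+(z+8)) (not simplifiable)
  at RRRL: ((b*z)*(4+8)) (not simplifiable)
  at RRRLL: (b*z) (not simplifiable)
  at RRRLR: (4+8) (SIMPLIFIABLE)
  at RRRR: (z+8) (not simplifiable)
Found simplifiable subexpr at path RRRLR: (4+8)
One SIMPLIFY step would give: (1+(((z*b)*(((7*y)+(b+a))*(y*z)))+(x+(((b*z)*12)+(z+8)))))
-> NOT in normal form.

Answer: no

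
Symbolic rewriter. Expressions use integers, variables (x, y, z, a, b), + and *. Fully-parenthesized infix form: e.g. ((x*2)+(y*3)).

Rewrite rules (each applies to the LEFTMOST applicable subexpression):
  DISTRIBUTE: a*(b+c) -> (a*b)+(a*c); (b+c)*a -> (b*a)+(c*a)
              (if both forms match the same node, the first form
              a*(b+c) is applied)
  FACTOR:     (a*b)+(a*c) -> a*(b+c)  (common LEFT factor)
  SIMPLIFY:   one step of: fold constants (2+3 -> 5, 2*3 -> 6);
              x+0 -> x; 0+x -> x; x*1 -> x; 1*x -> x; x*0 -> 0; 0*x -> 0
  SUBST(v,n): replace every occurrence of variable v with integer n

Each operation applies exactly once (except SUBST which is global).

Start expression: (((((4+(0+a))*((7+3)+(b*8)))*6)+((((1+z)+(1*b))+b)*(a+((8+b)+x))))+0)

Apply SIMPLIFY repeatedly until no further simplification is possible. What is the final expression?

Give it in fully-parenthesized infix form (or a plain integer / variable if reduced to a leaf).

Answer: ((((4+a)*(10+(b*8)))*6)+((((1+z)+b)+b)*(a+((8+b)+x))))

Derivation:
Start: (((((4+(0+a))*((7+3)+(b*8)))*6)+((((1+z)+(1*b))+b)*(a+((8+b)+x))))+0)
Step 1: at root: (((((4+(0+a))*((7+3)+(b*8)))*6)+((((1+z)+(1*b))+b)*(a+((8+b)+x))))+0) -> ((((4+(0+a))*((7+3)+(b*8)))*6)+((((1+z)+(1*b))+b)*(a+((8+b)+x)))); overall: (((((4+(0+a))*((7+3)+(b*8)))*6)+((((1+z)+(1*b))+b)*(a+((8+b)+x))))+0) -> ((((4+(0+a))*((7+3)+(b*8)))*6)+((((1+z)+(1*b))+b)*(a+((8+b)+x))))
Step 2: at LLLR: (0+a) -> a; overall: ((((4+(0+a))*((7+3)+(b*8)))*6)+((((1+z)+(1*b))+b)*(a+((8+b)+x)))) -> ((((4+a)*((7+3)+(b*8)))*6)+((((1+z)+(1*b))+b)*(a+((8+b)+x))))
Step 3: at LLRL: (7+3) -> 10; overall: ((((4+a)*((7+3)+(b*8)))*6)+((((1+z)+(1*b))+b)*(a+((8+b)+x)))) -> ((((4+a)*(10+(b*8)))*6)+((((1+z)+(1*b))+b)*(a+((8+b)+x))))
Step 4: at RLLR: (1*b) -> b; overall: ((((4+a)*(10+(b*8)))*6)+((((1+z)+(1*b))+b)*(a+((8+b)+x)))) -> ((((4+a)*(10+(b*8)))*6)+((((1+z)+b)+b)*(a+((8+b)+x))))
Fixed point: ((((4+a)*(10+(b*8)))*6)+((((1+z)+b)+b)*(a+((8+b)+x))))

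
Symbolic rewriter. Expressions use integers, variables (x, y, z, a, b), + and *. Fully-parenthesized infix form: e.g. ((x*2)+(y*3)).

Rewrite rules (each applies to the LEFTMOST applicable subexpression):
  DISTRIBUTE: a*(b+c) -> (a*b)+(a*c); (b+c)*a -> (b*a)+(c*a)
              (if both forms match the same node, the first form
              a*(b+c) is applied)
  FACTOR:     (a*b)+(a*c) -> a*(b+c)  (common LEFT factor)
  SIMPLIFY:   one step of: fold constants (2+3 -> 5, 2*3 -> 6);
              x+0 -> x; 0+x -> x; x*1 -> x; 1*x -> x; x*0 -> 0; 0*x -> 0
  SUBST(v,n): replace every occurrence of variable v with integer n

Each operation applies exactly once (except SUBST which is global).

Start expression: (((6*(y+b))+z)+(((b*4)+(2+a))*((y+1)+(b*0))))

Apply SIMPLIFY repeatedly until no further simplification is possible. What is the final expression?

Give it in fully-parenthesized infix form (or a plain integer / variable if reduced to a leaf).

Answer: (((6*(y+b))+z)+(((b*4)+(2+a))*(y+1)))

Derivation:
Start: (((6*(y+b))+z)+(((b*4)+(2+a))*((y+1)+(b*0))))
Step 1: at RRR: (b*0) -> 0; overall: (((6*(y+b))+z)+(((b*4)+(2+a))*((y+1)+(b*0)))) -> (((6*(y+b))+z)+(((b*4)+(2+a))*((y+1)+0)))
Step 2: at RR: ((y+1)+0) -> (y+1); overall: (((6*(y+b))+z)+(((b*4)+(2+a))*((y+1)+0))) -> (((6*(y+b))+z)+(((b*4)+(2+a))*(y+1)))
Fixed point: (((6*(y+b))+z)+(((b*4)+(2+a))*(y+1)))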